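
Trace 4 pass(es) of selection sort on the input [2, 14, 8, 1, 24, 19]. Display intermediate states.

Pass 1: Select minimum 1 at index 3, swap -> [1, 14, 8, 2, 24, 19]
Pass 2: Select minimum 2 at index 3, swap -> [1, 2, 8, 14, 24, 19]
Pass 3: Select minimum 8 at index 2, swap -> [1, 2, 8, 14, 24, 19]
Pass 4: Select minimum 14 at index 3, swap -> [1, 2, 8, 14, 24, 19]


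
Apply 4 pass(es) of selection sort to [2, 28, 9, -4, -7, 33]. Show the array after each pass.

Pass 1: Select minimum -7 at index 4, swap -> [-7, 28, 9, -4, 2, 33]
Pass 2: Select minimum -4 at index 3, swap -> [-7, -4, 9, 28, 2, 33]
Pass 3: Select minimum 2 at index 4, swap -> [-7, -4, 2, 28, 9, 33]
Pass 4: Select minimum 9 at index 4, swap -> [-7, -4, 2, 9, 28, 33]


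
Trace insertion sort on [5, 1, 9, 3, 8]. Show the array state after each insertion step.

First element 5 is already 'sorted'
Insert 1: shifted 1 elements -> [1, 5, 9, 3, 8]
Insert 9: shifted 0 elements -> [1, 5, 9, 3, 8]
Insert 3: shifted 2 elements -> [1, 3, 5, 9, 8]
Insert 8: shifted 1 elements -> [1, 3, 5, 8, 9]


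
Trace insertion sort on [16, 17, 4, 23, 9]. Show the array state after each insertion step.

First element 16 is already 'sorted'
Insert 17: shifted 0 elements -> [16, 17, 4, 23, 9]
Insert 4: shifted 2 elements -> [4, 16, 17, 23, 9]
Insert 23: shifted 0 elements -> [4, 16, 17, 23, 9]
Insert 9: shifted 3 elements -> [4, 9, 16, 17, 23]


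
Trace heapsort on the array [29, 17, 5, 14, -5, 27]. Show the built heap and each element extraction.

Build heap: [29, 17, 27, 14, -5, 5]
Extract 29: [27, 17, 5, 14, -5, 29]
Extract 27: [17, 14, 5, -5, 27, 29]
Extract 17: [14, -5, 5, 17, 27, 29]
Extract 14: [5, -5, 14, 17, 27, 29]
Extract 5: [-5, 5, 14, 17, 27, 29]


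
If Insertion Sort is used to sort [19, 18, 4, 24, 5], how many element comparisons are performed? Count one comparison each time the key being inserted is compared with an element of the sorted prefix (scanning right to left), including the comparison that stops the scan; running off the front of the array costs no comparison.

Insert 18: 19 > 18 (shift), reached front = 1 comparison(s) -> [18, 19, 4, 24, 5]
Insert 4: 19 > 4 (shift), 18 > 4 (shift), reached front = 2 comparison(s) -> [4, 18, 19, 24, 5]
Insert 24: 19 <= 24 (stop) = 1 comparison(s) -> [4, 18, 19, 24, 5]
Insert 5: 24 > 5 (shift), 19 > 5 (shift), 18 > 5 (shift), 4 <= 5 (stop) = 4 comparison(s) -> [4, 5, 18, 19, 24]
Total comparisons: 1 + 2 + 1 + 4 = 8


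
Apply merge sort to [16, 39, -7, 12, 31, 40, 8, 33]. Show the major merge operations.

Divide and conquer:
  Merge [16] + [39] -> [16, 39]
  Merge [-7] + [12] -> [-7, 12]
  Merge [16, 39] + [-7, 12] -> [-7, 12, 16, 39]
  Merge [31] + [40] -> [31, 40]
  Merge [8] + [33] -> [8, 33]
  Merge [31, 40] + [8, 33] -> [8, 31, 33, 40]
  Merge [-7, 12, 16, 39] + [8, 31, 33, 40] -> [-7, 8, 12, 16, 31, 33, 39, 40]


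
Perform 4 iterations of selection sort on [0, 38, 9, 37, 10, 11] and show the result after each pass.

Pass 1: Select minimum 0 at index 0, swap -> [0, 38, 9, 37, 10, 11]
Pass 2: Select minimum 9 at index 2, swap -> [0, 9, 38, 37, 10, 11]
Pass 3: Select minimum 10 at index 4, swap -> [0, 9, 10, 37, 38, 11]
Pass 4: Select minimum 11 at index 5, swap -> [0, 9, 10, 11, 38, 37]


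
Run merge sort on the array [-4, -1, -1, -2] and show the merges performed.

Divide and conquer:
  Merge [-4] + [-1] -> [-4, -1]
  Merge [-1] + [-2] -> [-2, -1]
  Merge [-4, -1] + [-2, -1] -> [-4, -2, -1, -1]


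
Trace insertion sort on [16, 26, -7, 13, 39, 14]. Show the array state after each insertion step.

First element 16 is already 'sorted'
Insert 26: shifted 0 elements -> [16, 26, -7, 13, 39, 14]
Insert -7: shifted 2 elements -> [-7, 16, 26, 13, 39, 14]
Insert 13: shifted 2 elements -> [-7, 13, 16, 26, 39, 14]
Insert 39: shifted 0 elements -> [-7, 13, 16, 26, 39, 14]
Insert 14: shifted 3 elements -> [-7, 13, 14, 16, 26, 39]


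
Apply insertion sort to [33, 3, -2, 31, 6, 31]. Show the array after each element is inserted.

First element 33 is already 'sorted'
Insert 3: shifted 1 elements -> [3, 33, -2, 31, 6, 31]
Insert -2: shifted 2 elements -> [-2, 3, 33, 31, 6, 31]
Insert 31: shifted 1 elements -> [-2, 3, 31, 33, 6, 31]
Insert 6: shifted 2 elements -> [-2, 3, 6, 31, 33, 31]
Insert 31: shifted 1 elements -> [-2, 3, 6, 31, 31, 33]


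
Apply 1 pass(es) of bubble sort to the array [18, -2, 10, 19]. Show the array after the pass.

After pass 1: [-2, 10, 18, 19] (2 swaps)
Total swaps: 2


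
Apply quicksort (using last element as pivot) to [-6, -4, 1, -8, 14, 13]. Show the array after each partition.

Partition 1: pivot=13 at index 4 -> [-6, -4, 1, -8, 13, 14]
Partition 2: pivot=-8 at index 0 -> [-8, -4, 1, -6, 13, 14]
Partition 3: pivot=-6 at index 1 -> [-8, -6, 1, -4, 13, 14]
Partition 4: pivot=-4 at index 2 -> [-8, -6, -4, 1, 13, 14]


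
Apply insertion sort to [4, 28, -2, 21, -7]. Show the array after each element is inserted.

First element 4 is already 'sorted'
Insert 28: shifted 0 elements -> [4, 28, -2, 21, -7]
Insert -2: shifted 2 elements -> [-2, 4, 28, 21, -7]
Insert 21: shifted 1 elements -> [-2, 4, 21, 28, -7]
Insert -7: shifted 4 elements -> [-7, -2, 4, 21, 28]


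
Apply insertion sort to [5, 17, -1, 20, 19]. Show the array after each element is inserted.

First element 5 is already 'sorted'
Insert 17: shifted 0 elements -> [5, 17, -1, 20, 19]
Insert -1: shifted 2 elements -> [-1, 5, 17, 20, 19]
Insert 20: shifted 0 elements -> [-1, 5, 17, 20, 19]
Insert 19: shifted 1 elements -> [-1, 5, 17, 19, 20]


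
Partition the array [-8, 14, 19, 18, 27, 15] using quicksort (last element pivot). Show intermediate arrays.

Partition 1: pivot=15 at index 2 -> [-8, 14, 15, 18, 27, 19]
Partition 2: pivot=14 at index 1 -> [-8, 14, 15, 18, 27, 19]
Partition 3: pivot=19 at index 4 -> [-8, 14, 15, 18, 19, 27]


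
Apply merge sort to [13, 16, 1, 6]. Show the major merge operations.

Divide and conquer:
  Merge [13] + [16] -> [13, 16]
  Merge [1] + [6] -> [1, 6]
  Merge [13, 16] + [1, 6] -> [1, 6, 13, 16]


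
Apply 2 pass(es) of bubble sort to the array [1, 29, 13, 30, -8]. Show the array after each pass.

After pass 1: [1, 13, 29, -8, 30] (2 swaps)
After pass 2: [1, 13, -8, 29, 30] (1 swaps)
Total swaps: 3


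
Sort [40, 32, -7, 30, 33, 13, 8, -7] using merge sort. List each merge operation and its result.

Divide and conquer:
  Merge [40] + [32] -> [32, 40]
  Merge [-7] + [30] -> [-7, 30]
  Merge [32, 40] + [-7, 30] -> [-7, 30, 32, 40]
  Merge [33] + [13] -> [13, 33]
  Merge [8] + [-7] -> [-7, 8]
  Merge [13, 33] + [-7, 8] -> [-7, 8, 13, 33]
  Merge [-7, 30, 32, 40] + [-7, 8, 13, 33] -> [-7, -7, 8, 13, 30, 32, 33, 40]


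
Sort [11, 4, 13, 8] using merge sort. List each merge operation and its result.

Divide and conquer:
  Merge [11] + [4] -> [4, 11]
  Merge [13] + [8] -> [8, 13]
  Merge [4, 11] + [8, 13] -> [4, 8, 11, 13]


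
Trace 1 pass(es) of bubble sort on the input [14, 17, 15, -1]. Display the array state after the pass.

After pass 1: [14, 15, -1, 17] (2 swaps)
Total swaps: 2


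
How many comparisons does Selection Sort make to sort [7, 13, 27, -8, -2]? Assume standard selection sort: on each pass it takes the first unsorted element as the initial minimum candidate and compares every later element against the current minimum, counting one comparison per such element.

Pass 1: scan indices 1..4 for the minimum = 4 comparison(s); min is -8, place at index 0 -> [-8, 13, 27, 7, -2]
Pass 2: scan indices 2..4 for the minimum = 3 comparison(s); min is -2, place at index 1 -> [-8, -2, 27, 7, 13]
Pass 3: scan indices 3..4 for the minimum = 2 comparison(s); min is 7, place at index 2 -> [-8, -2, 7, 27, 13]
Pass 4: scan indices 4..4 for the minimum = 1 comparison(s); min is 13, place at index 3 -> [-8, -2, 7, 13, 27]
Selection sort always scans the whole unsorted suffix, so the count is (n-1) + (n-2) + ... + 1 = n(n-1)/2 = 5*4/2 = 10 regardless of the input order.
Total comparisons: 4 + 3 + 2 + 1 = 10


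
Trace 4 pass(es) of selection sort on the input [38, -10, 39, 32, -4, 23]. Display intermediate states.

Pass 1: Select minimum -10 at index 1, swap -> [-10, 38, 39, 32, -4, 23]
Pass 2: Select minimum -4 at index 4, swap -> [-10, -4, 39, 32, 38, 23]
Pass 3: Select minimum 23 at index 5, swap -> [-10, -4, 23, 32, 38, 39]
Pass 4: Select minimum 32 at index 3, swap -> [-10, -4, 23, 32, 38, 39]


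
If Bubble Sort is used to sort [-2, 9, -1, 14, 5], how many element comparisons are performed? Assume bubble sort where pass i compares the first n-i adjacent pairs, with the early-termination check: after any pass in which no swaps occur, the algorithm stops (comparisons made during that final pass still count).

Pass 1: compare adjacent pairs (0,1)..(3,4) = 4 comparison(s), 2 swap(s) -> [-2, -1, 9, 5, 14]
Pass 2: compare adjacent pairs (0,1)..(2,3) = 3 comparison(s), 1 swap(s) -> [-2, -1, 5, 9, 14]
Pass 3: compare adjacent pairs (0,1)..(1,2) = 2 comparison(s), 0 swap(s) -> [-2, -1, 5, 9, 14]
No swaps in this pass, so bubble sort stops here.
Total comparisons: 4 + 3 + 2 = 9


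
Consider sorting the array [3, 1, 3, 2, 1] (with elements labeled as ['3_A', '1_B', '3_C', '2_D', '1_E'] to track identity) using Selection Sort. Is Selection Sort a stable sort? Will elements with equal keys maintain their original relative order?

Trace Selection Sort on the labeled array (the key is the number; the letter only tracks identity):
  Pass 1: minimum of unsorted part is 1_B at index 1; swap it with 3_A at index 0 -> [1_B, 3_A, 3_C, 2_D, 1_E]
  Pass 2: minimum of unsorted part is 1_E at index 4; swap it with 3_A at index 1 -> [1_B, 1_E, 3_C, 2_D, 3_A]
  Pass 3: minimum of unsorted part is 2_D at index 3; swap it with 3_C at index 2 -> [1_B, 1_E, 2_D, 3_C, 3_A]
  Pass 4: minimum 3_C is already at index 3; no swap -> [1_B, 1_E, 2_D, 3_C, 3_A]
Final order: [1_B, 1_E, 2_D, 3_C, 3_A]
Equal keys:
  value 1: originally 1_B, 1_E; after sorting 1_B, 1_E -> order preserved
  value 3: originally 3_A, 3_C; after sorting 3_C, 3_A -> order changed
Equal keys were reordered, so Selection Sort is not stable: the long-range swap that moves the minimum into place can carry an element past an equal key. (One such input is enough; an unstable sort may happen to preserve order on other inputs, but it gives no guarantee.)
Answer: Not stable


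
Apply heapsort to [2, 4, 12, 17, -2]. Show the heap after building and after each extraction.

Build heap: [17, 4, 12, 2, -2]
Extract 17: [12, 4, -2, 2, 17]
Extract 12: [4, 2, -2, 12, 17]
Extract 4: [2, -2, 4, 12, 17]
Extract 2: [-2, 2, 4, 12, 17]


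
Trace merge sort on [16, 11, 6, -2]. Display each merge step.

Divide and conquer:
  Merge [16] + [11] -> [11, 16]
  Merge [6] + [-2] -> [-2, 6]
  Merge [11, 16] + [-2, 6] -> [-2, 6, 11, 16]


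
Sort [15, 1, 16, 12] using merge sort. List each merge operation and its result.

Divide and conquer:
  Merge [15] + [1] -> [1, 15]
  Merge [16] + [12] -> [12, 16]
  Merge [1, 15] + [12, 16] -> [1, 12, 15, 16]


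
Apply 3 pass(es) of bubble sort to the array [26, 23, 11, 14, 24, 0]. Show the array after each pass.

After pass 1: [23, 11, 14, 24, 0, 26] (5 swaps)
After pass 2: [11, 14, 23, 0, 24, 26] (3 swaps)
After pass 3: [11, 14, 0, 23, 24, 26] (1 swaps)
Total swaps: 9


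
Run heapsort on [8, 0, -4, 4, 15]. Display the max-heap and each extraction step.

Build heap: [15, 8, -4, 4, 0]
Extract 15: [8, 4, -4, 0, 15]
Extract 8: [4, 0, -4, 8, 15]
Extract 4: [0, -4, 4, 8, 15]
Extract 0: [-4, 0, 4, 8, 15]


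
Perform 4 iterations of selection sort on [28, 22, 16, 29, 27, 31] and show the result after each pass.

Pass 1: Select minimum 16 at index 2, swap -> [16, 22, 28, 29, 27, 31]
Pass 2: Select minimum 22 at index 1, swap -> [16, 22, 28, 29, 27, 31]
Pass 3: Select minimum 27 at index 4, swap -> [16, 22, 27, 29, 28, 31]
Pass 4: Select minimum 28 at index 4, swap -> [16, 22, 27, 28, 29, 31]


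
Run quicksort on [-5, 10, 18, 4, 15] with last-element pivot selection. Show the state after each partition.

Partition 1: pivot=15 at index 3 -> [-5, 10, 4, 15, 18]
Partition 2: pivot=4 at index 1 -> [-5, 4, 10, 15, 18]


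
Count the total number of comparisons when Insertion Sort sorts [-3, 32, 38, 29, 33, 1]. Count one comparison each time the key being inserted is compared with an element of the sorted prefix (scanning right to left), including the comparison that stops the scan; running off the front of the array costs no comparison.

Insert 32: -3 <= 32 (stop) = 1 comparison(s) -> [-3, 32, 38, 29, 33, 1]
Insert 38: 32 <= 38 (stop) = 1 comparison(s) -> [-3, 32, 38, 29, 33, 1]
Insert 29: 38 > 29 (shift), 32 > 29 (shift), -3 <= 29 (stop) = 3 comparison(s) -> [-3, 29, 32, 38, 33, 1]
Insert 33: 38 > 33 (shift), 32 <= 33 (stop) = 2 comparison(s) -> [-3, 29, 32, 33, 38, 1]
Insert 1: 38 > 1 (shift), 33 > 1 (shift), 32 > 1 (shift), 29 > 1 (shift), -3 <= 1 (stop) = 5 comparison(s) -> [-3, 1, 29, 32, 33, 38]
Total comparisons: 1 + 1 + 3 + 2 + 5 = 12


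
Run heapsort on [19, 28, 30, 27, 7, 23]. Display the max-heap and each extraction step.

Build heap: [30, 28, 23, 27, 7, 19]
Extract 30: [28, 27, 23, 19, 7, 30]
Extract 28: [27, 19, 23, 7, 28, 30]
Extract 27: [23, 19, 7, 27, 28, 30]
Extract 23: [19, 7, 23, 27, 28, 30]
Extract 19: [7, 19, 23, 27, 28, 30]


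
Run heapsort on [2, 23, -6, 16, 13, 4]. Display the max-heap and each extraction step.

Build heap: [23, 16, 4, 2, 13, -6]
Extract 23: [16, 13, 4, 2, -6, 23]
Extract 16: [13, 2, 4, -6, 16, 23]
Extract 13: [4, 2, -6, 13, 16, 23]
Extract 4: [2, -6, 4, 13, 16, 23]
Extract 2: [-6, 2, 4, 13, 16, 23]


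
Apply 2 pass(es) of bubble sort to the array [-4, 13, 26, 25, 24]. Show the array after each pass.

After pass 1: [-4, 13, 25, 24, 26] (2 swaps)
After pass 2: [-4, 13, 24, 25, 26] (1 swaps)
Total swaps: 3


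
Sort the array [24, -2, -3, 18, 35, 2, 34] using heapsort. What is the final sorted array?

Build heap: [35, 24, 34, 18, -2, 2, -3]
Extract 35: [34, 24, 2, 18, -2, -3, 35]
Extract 34: [24, 18, 2, -3, -2, 34, 35]
Extract 24: [18, -2, 2, -3, 24, 34, 35]
Extract 18: [2, -2, -3, 18, 24, 34, 35]
Extract 2: [-2, -3, 2, 18, 24, 34, 35]
Extract -2: [-3, -2, 2, 18, 24, 34, 35]


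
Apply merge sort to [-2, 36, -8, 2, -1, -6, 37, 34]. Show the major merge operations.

Divide and conquer:
  Merge [-2] + [36] -> [-2, 36]
  Merge [-8] + [2] -> [-8, 2]
  Merge [-2, 36] + [-8, 2] -> [-8, -2, 2, 36]
  Merge [-1] + [-6] -> [-6, -1]
  Merge [37] + [34] -> [34, 37]
  Merge [-6, -1] + [34, 37] -> [-6, -1, 34, 37]
  Merge [-8, -2, 2, 36] + [-6, -1, 34, 37] -> [-8, -6, -2, -1, 2, 34, 36, 37]


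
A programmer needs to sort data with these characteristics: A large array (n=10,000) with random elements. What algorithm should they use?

Best choice: Quicksort or Mergesort
Reason: Both have O(n log n) average case; quicksort has lower constant factors


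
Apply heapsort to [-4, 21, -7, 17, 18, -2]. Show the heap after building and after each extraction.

Build heap: [21, 18, -2, 17, -4, -7]
Extract 21: [18, 17, -2, -7, -4, 21]
Extract 18: [17, -4, -2, -7, 18, 21]
Extract 17: [-2, -4, -7, 17, 18, 21]
Extract -2: [-4, -7, -2, 17, 18, 21]
Extract -4: [-7, -4, -2, 17, 18, 21]


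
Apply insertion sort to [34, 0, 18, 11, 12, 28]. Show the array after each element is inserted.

First element 34 is already 'sorted'
Insert 0: shifted 1 elements -> [0, 34, 18, 11, 12, 28]
Insert 18: shifted 1 elements -> [0, 18, 34, 11, 12, 28]
Insert 11: shifted 2 elements -> [0, 11, 18, 34, 12, 28]
Insert 12: shifted 2 elements -> [0, 11, 12, 18, 34, 28]
Insert 28: shifted 1 elements -> [0, 11, 12, 18, 28, 34]


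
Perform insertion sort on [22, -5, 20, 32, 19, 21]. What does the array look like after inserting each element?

First element 22 is already 'sorted'
Insert -5: shifted 1 elements -> [-5, 22, 20, 32, 19, 21]
Insert 20: shifted 1 elements -> [-5, 20, 22, 32, 19, 21]
Insert 32: shifted 0 elements -> [-5, 20, 22, 32, 19, 21]
Insert 19: shifted 3 elements -> [-5, 19, 20, 22, 32, 21]
Insert 21: shifted 2 elements -> [-5, 19, 20, 21, 22, 32]


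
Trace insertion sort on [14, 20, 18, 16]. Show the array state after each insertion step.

First element 14 is already 'sorted'
Insert 20: shifted 0 elements -> [14, 20, 18, 16]
Insert 18: shifted 1 elements -> [14, 18, 20, 16]
Insert 16: shifted 2 elements -> [14, 16, 18, 20]


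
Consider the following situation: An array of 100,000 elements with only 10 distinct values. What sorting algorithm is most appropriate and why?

Best choice: 3-way quicksort or Counting sort
Reason: 3-way (Dutch national flag) partitioning groups every copy of the pivot together, so with only d=10 distinct keys quicksort finishes in O(n log d) expected time, which is effectively linear; counting sort runs in O(n + k) where k is the size of the key range (not the number of distinct values), so it is linear when the 10 values are integers drawn from a small known range


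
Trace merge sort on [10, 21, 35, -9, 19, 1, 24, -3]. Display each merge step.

Divide and conquer:
  Merge [10] + [21] -> [10, 21]
  Merge [35] + [-9] -> [-9, 35]
  Merge [10, 21] + [-9, 35] -> [-9, 10, 21, 35]
  Merge [19] + [1] -> [1, 19]
  Merge [24] + [-3] -> [-3, 24]
  Merge [1, 19] + [-3, 24] -> [-3, 1, 19, 24]
  Merge [-9, 10, 21, 35] + [-3, 1, 19, 24] -> [-9, -3, 1, 10, 19, 21, 24, 35]


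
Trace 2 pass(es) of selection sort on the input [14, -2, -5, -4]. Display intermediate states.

Pass 1: Select minimum -5 at index 2, swap -> [-5, -2, 14, -4]
Pass 2: Select minimum -4 at index 3, swap -> [-5, -4, 14, -2]


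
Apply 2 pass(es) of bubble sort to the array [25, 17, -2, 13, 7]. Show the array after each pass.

After pass 1: [17, -2, 13, 7, 25] (4 swaps)
After pass 2: [-2, 13, 7, 17, 25] (3 swaps)
Total swaps: 7


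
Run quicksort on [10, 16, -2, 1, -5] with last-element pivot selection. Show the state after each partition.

Partition 1: pivot=-5 at index 0 -> [-5, 16, -2, 1, 10]
Partition 2: pivot=10 at index 3 -> [-5, -2, 1, 10, 16]
Partition 3: pivot=1 at index 2 -> [-5, -2, 1, 10, 16]


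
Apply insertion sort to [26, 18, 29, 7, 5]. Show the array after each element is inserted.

First element 26 is already 'sorted'
Insert 18: shifted 1 elements -> [18, 26, 29, 7, 5]
Insert 29: shifted 0 elements -> [18, 26, 29, 7, 5]
Insert 7: shifted 3 elements -> [7, 18, 26, 29, 5]
Insert 5: shifted 4 elements -> [5, 7, 18, 26, 29]


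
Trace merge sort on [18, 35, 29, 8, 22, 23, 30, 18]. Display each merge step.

Divide and conquer:
  Merge [18] + [35] -> [18, 35]
  Merge [29] + [8] -> [8, 29]
  Merge [18, 35] + [8, 29] -> [8, 18, 29, 35]
  Merge [22] + [23] -> [22, 23]
  Merge [30] + [18] -> [18, 30]
  Merge [22, 23] + [18, 30] -> [18, 22, 23, 30]
  Merge [8, 18, 29, 35] + [18, 22, 23, 30] -> [8, 18, 18, 22, 23, 29, 30, 35]


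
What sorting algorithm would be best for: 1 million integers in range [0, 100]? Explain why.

Best choice: Counting sort
Reason: O(n + k) where k=100 is small; linear time beats O(n log n)


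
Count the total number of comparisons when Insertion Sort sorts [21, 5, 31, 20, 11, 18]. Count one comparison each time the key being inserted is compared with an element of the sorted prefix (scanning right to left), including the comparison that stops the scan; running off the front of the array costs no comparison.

Insert 5: 21 > 5 (shift), reached front = 1 comparison(s) -> [5, 21, 31, 20, 11, 18]
Insert 31: 21 <= 31 (stop) = 1 comparison(s) -> [5, 21, 31, 20, 11, 18]
Insert 20: 31 > 20 (shift), 21 > 20 (shift), 5 <= 20 (stop) = 3 comparison(s) -> [5, 20, 21, 31, 11, 18]
Insert 11: 31 > 11 (shift), 21 > 11 (shift), 20 > 11 (shift), 5 <= 11 (stop) = 4 comparison(s) -> [5, 11, 20, 21, 31, 18]
Insert 18: 31 > 18 (shift), 21 > 18 (shift), 20 > 18 (shift), 11 <= 18 (stop) = 4 comparison(s) -> [5, 11, 18, 20, 21, 31]
Total comparisons: 1 + 1 + 3 + 4 + 4 = 13


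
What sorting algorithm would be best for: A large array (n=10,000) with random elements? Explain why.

Best choice: Quicksort or Mergesort
Reason: Both have O(n log n) average case; quicksort has lower constant factors


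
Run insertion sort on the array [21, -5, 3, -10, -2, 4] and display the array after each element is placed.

First element 21 is already 'sorted'
Insert -5: shifted 1 elements -> [-5, 21, 3, -10, -2, 4]
Insert 3: shifted 1 elements -> [-5, 3, 21, -10, -2, 4]
Insert -10: shifted 3 elements -> [-10, -5, 3, 21, -2, 4]
Insert -2: shifted 2 elements -> [-10, -5, -2, 3, 21, 4]
Insert 4: shifted 1 elements -> [-10, -5, -2, 3, 4, 21]


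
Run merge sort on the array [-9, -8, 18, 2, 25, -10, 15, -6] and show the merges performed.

Divide and conquer:
  Merge [-9] + [-8] -> [-9, -8]
  Merge [18] + [2] -> [2, 18]
  Merge [-9, -8] + [2, 18] -> [-9, -8, 2, 18]
  Merge [25] + [-10] -> [-10, 25]
  Merge [15] + [-6] -> [-6, 15]
  Merge [-10, 25] + [-6, 15] -> [-10, -6, 15, 25]
  Merge [-9, -8, 2, 18] + [-10, -6, 15, 25] -> [-10, -9, -8, -6, 2, 15, 18, 25]


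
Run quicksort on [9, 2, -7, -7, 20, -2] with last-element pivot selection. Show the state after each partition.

Partition 1: pivot=-2 at index 2 -> [-7, -7, -2, 2, 20, 9]
Partition 2: pivot=-7 at index 1 -> [-7, -7, -2, 2, 20, 9]
Partition 3: pivot=9 at index 4 -> [-7, -7, -2, 2, 9, 20]


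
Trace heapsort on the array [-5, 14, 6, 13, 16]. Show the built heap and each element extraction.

Build heap: [16, 14, 6, 13, -5]
Extract 16: [14, 13, 6, -5, 16]
Extract 14: [13, -5, 6, 14, 16]
Extract 13: [6, -5, 13, 14, 16]
Extract 6: [-5, 6, 13, 14, 16]


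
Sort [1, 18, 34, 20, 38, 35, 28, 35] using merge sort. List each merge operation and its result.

Divide and conquer:
  Merge [1] + [18] -> [1, 18]
  Merge [34] + [20] -> [20, 34]
  Merge [1, 18] + [20, 34] -> [1, 18, 20, 34]
  Merge [38] + [35] -> [35, 38]
  Merge [28] + [35] -> [28, 35]
  Merge [35, 38] + [28, 35] -> [28, 35, 35, 38]
  Merge [1, 18, 20, 34] + [28, 35, 35, 38] -> [1, 18, 20, 28, 34, 35, 35, 38]


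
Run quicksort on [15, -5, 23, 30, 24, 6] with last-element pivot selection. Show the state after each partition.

Partition 1: pivot=6 at index 1 -> [-5, 6, 23, 30, 24, 15]
Partition 2: pivot=15 at index 2 -> [-5, 6, 15, 30, 24, 23]
Partition 3: pivot=23 at index 3 -> [-5, 6, 15, 23, 24, 30]
Partition 4: pivot=30 at index 5 -> [-5, 6, 15, 23, 24, 30]


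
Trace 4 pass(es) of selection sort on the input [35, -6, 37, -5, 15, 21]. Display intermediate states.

Pass 1: Select minimum -6 at index 1, swap -> [-6, 35, 37, -5, 15, 21]
Pass 2: Select minimum -5 at index 3, swap -> [-6, -5, 37, 35, 15, 21]
Pass 3: Select minimum 15 at index 4, swap -> [-6, -5, 15, 35, 37, 21]
Pass 4: Select minimum 21 at index 5, swap -> [-6, -5, 15, 21, 37, 35]


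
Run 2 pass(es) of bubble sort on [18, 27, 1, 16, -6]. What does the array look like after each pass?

After pass 1: [18, 1, 16, -6, 27] (3 swaps)
After pass 2: [1, 16, -6, 18, 27] (3 swaps)
Total swaps: 6


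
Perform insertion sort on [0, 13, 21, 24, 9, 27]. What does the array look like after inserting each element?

First element 0 is already 'sorted'
Insert 13: shifted 0 elements -> [0, 13, 21, 24, 9, 27]
Insert 21: shifted 0 elements -> [0, 13, 21, 24, 9, 27]
Insert 24: shifted 0 elements -> [0, 13, 21, 24, 9, 27]
Insert 9: shifted 3 elements -> [0, 9, 13, 21, 24, 27]
Insert 27: shifted 0 elements -> [0, 9, 13, 21, 24, 27]


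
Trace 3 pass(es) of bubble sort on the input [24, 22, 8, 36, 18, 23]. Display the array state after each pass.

After pass 1: [22, 8, 24, 18, 23, 36] (4 swaps)
After pass 2: [8, 22, 18, 23, 24, 36] (3 swaps)
After pass 3: [8, 18, 22, 23, 24, 36] (1 swaps)
Total swaps: 8


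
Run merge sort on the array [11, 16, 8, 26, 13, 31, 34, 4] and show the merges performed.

Divide and conquer:
  Merge [11] + [16] -> [11, 16]
  Merge [8] + [26] -> [8, 26]
  Merge [11, 16] + [8, 26] -> [8, 11, 16, 26]
  Merge [13] + [31] -> [13, 31]
  Merge [34] + [4] -> [4, 34]
  Merge [13, 31] + [4, 34] -> [4, 13, 31, 34]
  Merge [8, 11, 16, 26] + [4, 13, 31, 34] -> [4, 8, 11, 13, 16, 26, 31, 34]


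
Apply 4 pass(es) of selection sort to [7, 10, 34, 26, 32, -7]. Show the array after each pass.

Pass 1: Select minimum -7 at index 5, swap -> [-7, 10, 34, 26, 32, 7]
Pass 2: Select minimum 7 at index 5, swap -> [-7, 7, 34, 26, 32, 10]
Pass 3: Select minimum 10 at index 5, swap -> [-7, 7, 10, 26, 32, 34]
Pass 4: Select minimum 26 at index 3, swap -> [-7, 7, 10, 26, 32, 34]


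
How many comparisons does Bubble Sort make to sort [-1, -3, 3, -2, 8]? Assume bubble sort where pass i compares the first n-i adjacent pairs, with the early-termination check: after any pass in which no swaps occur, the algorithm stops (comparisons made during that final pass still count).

Pass 1: compare adjacent pairs (0,1)..(3,4) = 4 comparison(s), 2 swap(s) -> [-3, -1, -2, 3, 8]
Pass 2: compare adjacent pairs (0,1)..(2,3) = 3 comparison(s), 1 swap(s) -> [-3, -2, -1, 3, 8]
Pass 3: compare adjacent pairs (0,1)..(1,2) = 2 comparison(s), 0 swap(s) -> [-3, -2, -1, 3, 8]
No swaps in this pass, so bubble sort stops here.
Total comparisons: 4 + 3 + 2 = 9


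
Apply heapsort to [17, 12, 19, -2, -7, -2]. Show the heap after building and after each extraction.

Build heap: [19, 12, 17, -2, -7, -2]
Extract 19: [17, 12, -2, -2, -7, 19]
Extract 17: [12, -2, -2, -7, 17, 19]
Extract 12: [-2, -7, -2, 12, 17, 19]
Extract -2: [-2, -7, -2, 12, 17, 19]
Extract -2: [-7, -2, -2, 12, 17, 19]


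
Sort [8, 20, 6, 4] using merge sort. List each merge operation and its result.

Divide and conquer:
  Merge [8] + [20] -> [8, 20]
  Merge [6] + [4] -> [4, 6]
  Merge [8, 20] + [4, 6] -> [4, 6, 8, 20]


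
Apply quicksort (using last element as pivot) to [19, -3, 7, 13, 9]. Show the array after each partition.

Partition 1: pivot=9 at index 2 -> [-3, 7, 9, 13, 19]
Partition 2: pivot=7 at index 1 -> [-3, 7, 9, 13, 19]
Partition 3: pivot=19 at index 4 -> [-3, 7, 9, 13, 19]


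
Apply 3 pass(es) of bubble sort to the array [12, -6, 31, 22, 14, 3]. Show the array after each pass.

After pass 1: [-6, 12, 22, 14, 3, 31] (4 swaps)
After pass 2: [-6, 12, 14, 3, 22, 31] (2 swaps)
After pass 3: [-6, 12, 3, 14, 22, 31] (1 swaps)
Total swaps: 7


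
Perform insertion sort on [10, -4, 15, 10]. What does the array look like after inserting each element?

First element 10 is already 'sorted'
Insert -4: shifted 1 elements -> [-4, 10, 15, 10]
Insert 15: shifted 0 elements -> [-4, 10, 15, 10]
Insert 10: shifted 1 elements -> [-4, 10, 10, 15]


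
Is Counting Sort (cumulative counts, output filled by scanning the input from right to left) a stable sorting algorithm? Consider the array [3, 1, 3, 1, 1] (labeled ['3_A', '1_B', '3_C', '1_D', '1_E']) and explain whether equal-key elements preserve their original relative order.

Trace Counting Sort on the labeled array (the key is the number; the letter only tracks identity):
  Counts for values 0..3: [0, 3, 0, 2]
  Cumulative counts: [0, 3, 3, 5]
  Scan right to left: place 1_E at output index 2
  Scan right to left: place 1_D at output index 1
  Scan right to left: place 3_C at output index 4
  Scan right to left: place 1_B at output index 0
  Scan right to left: place 3_A at output index 3
  Output: [1_B, 1_D, 1_E, 3_A, 3_C]
Equal keys:
  value 1: originally 1_B, 1_D, 1_E; after sorting 1_B, 1_D, 1_E -> order preserved
  value 3: originally 3_A, 3_C; after sorting 3_A, 3_C -> order preserved
All equal keys kept their original relative order. Counting Sort is stable: scanning the input right to left with decreasing cumulative counts places later duplicates at later output positions.
Answer: Stable


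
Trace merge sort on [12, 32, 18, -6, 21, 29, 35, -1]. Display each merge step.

Divide and conquer:
  Merge [12] + [32] -> [12, 32]
  Merge [18] + [-6] -> [-6, 18]
  Merge [12, 32] + [-6, 18] -> [-6, 12, 18, 32]
  Merge [21] + [29] -> [21, 29]
  Merge [35] + [-1] -> [-1, 35]
  Merge [21, 29] + [-1, 35] -> [-1, 21, 29, 35]
  Merge [-6, 12, 18, 32] + [-1, 21, 29, 35] -> [-6, -1, 12, 18, 21, 29, 32, 35]


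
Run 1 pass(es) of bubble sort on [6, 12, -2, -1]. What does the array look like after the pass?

After pass 1: [6, -2, -1, 12] (2 swaps)
Total swaps: 2


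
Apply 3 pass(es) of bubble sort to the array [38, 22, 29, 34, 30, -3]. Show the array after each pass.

After pass 1: [22, 29, 34, 30, -3, 38] (5 swaps)
After pass 2: [22, 29, 30, -3, 34, 38] (2 swaps)
After pass 3: [22, 29, -3, 30, 34, 38] (1 swaps)
Total swaps: 8


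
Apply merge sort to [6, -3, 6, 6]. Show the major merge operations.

Divide and conquer:
  Merge [6] + [-3] -> [-3, 6]
  Merge [6] + [6] -> [6, 6]
  Merge [-3, 6] + [6, 6] -> [-3, 6, 6, 6]


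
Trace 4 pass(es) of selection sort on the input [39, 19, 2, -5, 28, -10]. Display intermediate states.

Pass 1: Select minimum -10 at index 5, swap -> [-10, 19, 2, -5, 28, 39]
Pass 2: Select minimum -5 at index 3, swap -> [-10, -5, 2, 19, 28, 39]
Pass 3: Select minimum 2 at index 2, swap -> [-10, -5, 2, 19, 28, 39]
Pass 4: Select minimum 19 at index 3, swap -> [-10, -5, 2, 19, 28, 39]


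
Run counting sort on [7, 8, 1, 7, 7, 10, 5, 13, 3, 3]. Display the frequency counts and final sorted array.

Count array: [0, 1, 0, 2, 0, 1, 0, 3, 1, 0, 1, 0, 0, 1]
(count[i] = number of elements equal to i)
Cumulative count: [0, 1, 1, 3, 3, 4, 4, 7, 8, 8, 9, 9, 9, 10]
Sorted: [1, 3, 3, 5, 7, 7, 7, 8, 10, 13]


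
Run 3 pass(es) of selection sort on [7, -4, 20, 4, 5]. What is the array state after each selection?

Pass 1: Select minimum -4 at index 1, swap -> [-4, 7, 20, 4, 5]
Pass 2: Select minimum 4 at index 3, swap -> [-4, 4, 20, 7, 5]
Pass 3: Select minimum 5 at index 4, swap -> [-4, 4, 5, 7, 20]


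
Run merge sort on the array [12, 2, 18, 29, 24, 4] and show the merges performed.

Divide and conquer:
  Merge [2] + [18] -> [2, 18]
  Merge [12] + [2, 18] -> [2, 12, 18]
  Merge [24] + [4] -> [4, 24]
  Merge [29] + [4, 24] -> [4, 24, 29]
  Merge [2, 12, 18] + [4, 24, 29] -> [2, 4, 12, 18, 24, 29]


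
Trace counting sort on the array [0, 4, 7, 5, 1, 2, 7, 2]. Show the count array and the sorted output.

Count array: [1, 1, 2, 0, 1, 1, 0, 2]
(count[i] = number of elements equal to i)
Cumulative count: [1, 2, 4, 4, 5, 6, 6, 8]
Sorted: [0, 1, 2, 2, 4, 5, 7, 7]


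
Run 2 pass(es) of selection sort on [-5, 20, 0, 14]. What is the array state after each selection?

Pass 1: Select minimum -5 at index 0, swap -> [-5, 20, 0, 14]
Pass 2: Select minimum 0 at index 2, swap -> [-5, 0, 20, 14]


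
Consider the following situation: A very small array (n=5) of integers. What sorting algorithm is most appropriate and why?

Best choice: Insertion sort
Reason: For tiny inputs the O(n^2) overhead is negligible and insertion sort has minimal constant factors


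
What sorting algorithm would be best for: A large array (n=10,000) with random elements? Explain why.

Best choice: Quicksort or Mergesort
Reason: Both have O(n log n) average case; quicksort has lower constant factors


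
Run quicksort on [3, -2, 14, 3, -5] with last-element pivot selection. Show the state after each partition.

Partition 1: pivot=-5 at index 0 -> [-5, -2, 14, 3, 3]
Partition 2: pivot=3 at index 3 -> [-5, -2, 3, 3, 14]
Partition 3: pivot=3 at index 2 -> [-5, -2, 3, 3, 14]


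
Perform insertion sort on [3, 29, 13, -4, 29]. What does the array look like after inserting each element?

First element 3 is already 'sorted'
Insert 29: shifted 0 elements -> [3, 29, 13, -4, 29]
Insert 13: shifted 1 elements -> [3, 13, 29, -4, 29]
Insert -4: shifted 3 elements -> [-4, 3, 13, 29, 29]
Insert 29: shifted 0 elements -> [-4, 3, 13, 29, 29]


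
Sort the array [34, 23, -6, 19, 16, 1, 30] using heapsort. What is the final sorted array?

Build heap: [34, 23, 30, 19, 16, 1, -6]
Extract 34: [30, 23, 1, 19, 16, -6, 34]
Extract 30: [23, 19, 1, -6, 16, 30, 34]
Extract 23: [19, 16, 1, -6, 23, 30, 34]
Extract 19: [16, -6, 1, 19, 23, 30, 34]
Extract 16: [1, -6, 16, 19, 23, 30, 34]
Extract 1: [-6, 1, 16, 19, 23, 30, 34]


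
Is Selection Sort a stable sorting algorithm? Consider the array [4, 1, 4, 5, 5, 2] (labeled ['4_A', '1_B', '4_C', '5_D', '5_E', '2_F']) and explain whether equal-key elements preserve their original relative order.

Trace Selection Sort on the labeled array (the key is the number; the letter only tracks identity):
  Pass 1: minimum of unsorted part is 1_B at index 1; swap it with 4_A at index 0 -> [1_B, 4_A, 4_C, 5_D, 5_E, 2_F]
  Pass 2: minimum of unsorted part is 2_F at index 5; swap it with 4_A at index 1 -> [1_B, 2_F, 4_C, 5_D, 5_E, 4_A]
  Pass 3: minimum 4_C is already at index 2; no swap -> [1_B, 2_F, 4_C, 5_D, 5_E, 4_A]
  Pass 4: minimum of unsorted part is 4_A at index 5; swap it with 5_D at index 3 -> [1_B, 2_F, 4_C, 4_A, 5_E, 5_D]
  Pass 5: minimum 5_E is already at index 4; no swap -> [1_B, 2_F, 4_C, 4_A, 5_E, 5_D]
Final order: [1_B, 2_F, 4_C, 4_A, 5_E, 5_D]
Equal keys:
  value 4: originally 4_A, 4_C; after sorting 4_C, 4_A -> order changed
  value 5: originally 5_D, 5_E; after sorting 5_E, 5_D -> order changed
Equal keys were reordered, so Selection Sort is not stable: the long-range swap that moves the minimum into place can carry an element past an equal key. (One such input is enough; an unstable sort may happen to preserve order on other inputs, but it gives no guarantee.)
Answer: Not stable


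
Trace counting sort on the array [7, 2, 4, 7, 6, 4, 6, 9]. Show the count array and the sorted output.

Count array: [0, 0, 1, 0, 2, 0, 2, 2, 0, 1]
(count[i] = number of elements equal to i)
Cumulative count: [0, 0, 1, 1, 3, 3, 5, 7, 7, 8]
Sorted: [2, 4, 4, 6, 6, 7, 7, 9]


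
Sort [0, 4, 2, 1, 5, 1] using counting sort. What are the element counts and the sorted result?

Count array: [1, 2, 1, 0, 1, 1]
(count[i] = number of elements equal to i)
Cumulative count: [1, 3, 4, 4, 5, 6]
Sorted: [0, 1, 1, 2, 4, 5]


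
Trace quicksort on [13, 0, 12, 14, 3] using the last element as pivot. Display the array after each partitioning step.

Partition 1: pivot=3 at index 1 -> [0, 3, 12, 14, 13]
Partition 2: pivot=13 at index 3 -> [0, 3, 12, 13, 14]


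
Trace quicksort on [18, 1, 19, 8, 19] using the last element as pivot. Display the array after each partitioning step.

Partition 1: pivot=19 at index 4 -> [18, 1, 19, 8, 19]
Partition 2: pivot=8 at index 1 -> [1, 8, 19, 18, 19]
Partition 3: pivot=18 at index 2 -> [1, 8, 18, 19, 19]


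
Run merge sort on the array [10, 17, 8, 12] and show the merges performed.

Divide and conquer:
  Merge [10] + [17] -> [10, 17]
  Merge [8] + [12] -> [8, 12]
  Merge [10, 17] + [8, 12] -> [8, 10, 12, 17]


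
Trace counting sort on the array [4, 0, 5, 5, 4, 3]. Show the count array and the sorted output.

Count array: [1, 0, 0, 1, 2, 2]
(count[i] = number of elements equal to i)
Cumulative count: [1, 1, 1, 2, 4, 6]
Sorted: [0, 3, 4, 4, 5, 5]


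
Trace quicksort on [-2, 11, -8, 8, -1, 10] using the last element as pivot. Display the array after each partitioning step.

Partition 1: pivot=10 at index 4 -> [-2, -8, 8, -1, 10, 11]
Partition 2: pivot=-1 at index 2 -> [-2, -8, -1, 8, 10, 11]
Partition 3: pivot=-8 at index 0 -> [-8, -2, -1, 8, 10, 11]


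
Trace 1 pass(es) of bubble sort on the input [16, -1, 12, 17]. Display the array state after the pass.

After pass 1: [-1, 12, 16, 17] (2 swaps)
Total swaps: 2


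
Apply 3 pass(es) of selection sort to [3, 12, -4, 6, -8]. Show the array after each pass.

Pass 1: Select minimum -8 at index 4, swap -> [-8, 12, -4, 6, 3]
Pass 2: Select minimum -4 at index 2, swap -> [-8, -4, 12, 6, 3]
Pass 3: Select minimum 3 at index 4, swap -> [-8, -4, 3, 6, 12]


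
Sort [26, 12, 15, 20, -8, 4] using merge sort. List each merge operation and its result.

Divide and conquer:
  Merge [12] + [15] -> [12, 15]
  Merge [26] + [12, 15] -> [12, 15, 26]
  Merge [-8] + [4] -> [-8, 4]
  Merge [20] + [-8, 4] -> [-8, 4, 20]
  Merge [12, 15, 26] + [-8, 4, 20] -> [-8, 4, 12, 15, 20, 26]


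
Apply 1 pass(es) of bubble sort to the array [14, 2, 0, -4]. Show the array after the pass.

After pass 1: [2, 0, -4, 14] (3 swaps)
Total swaps: 3


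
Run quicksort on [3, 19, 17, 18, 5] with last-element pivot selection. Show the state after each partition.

Partition 1: pivot=5 at index 1 -> [3, 5, 17, 18, 19]
Partition 2: pivot=19 at index 4 -> [3, 5, 17, 18, 19]
Partition 3: pivot=18 at index 3 -> [3, 5, 17, 18, 19]


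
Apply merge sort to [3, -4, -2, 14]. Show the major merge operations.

Divide and conquer:
  Merge [3] + [-4] -> [-4, 3]
  Merge [-2] + [14] -> [-2, 14]
  Merge [-4, 3] + [-2, 14] -> [-4, -2, 3, 14]


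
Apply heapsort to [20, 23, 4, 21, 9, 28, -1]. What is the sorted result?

Build heap: [28, 23, 20, 21, 9, 4, -1]
Extract 28: [23, 21, 20, -1, 9, 4, 28]
Extract 23: [21, 9, 20, -1, 4, 23, 28]
Extract 21: [20, 9, 4, -1, 21, 23, 28]
Extract 20: [9, -1, 4, 20, 21, 23, 28]
Extract 9: [4, -1, 9, 20, 21, 23, 28]
Extract 4: [-1, 4, 9, 20, 21, 23, 28]


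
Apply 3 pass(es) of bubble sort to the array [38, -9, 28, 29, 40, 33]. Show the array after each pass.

After pass 1: [-9, 28, 29, 38, 33, 40] (4 swaps)
After pass 2: [-9, 28, 29, 33, 38, 40] (1 swaps)
After pass 3: [-9, 28, 29, 33, 38, 40] (0 swaps)
Total swaps: 5


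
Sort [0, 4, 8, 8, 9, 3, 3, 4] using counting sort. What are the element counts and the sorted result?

Count array: [1, 0, 0, 2, 2, 0, 0, 0, 2, 1]
(count[i] = number of elements equal to i)
Cumulative count: [1, 1, 1, 3, 5, 5, 5, 5, 7, 8]
Sorted: [0, 3, 3, 4, 4, 8, 8, 9]


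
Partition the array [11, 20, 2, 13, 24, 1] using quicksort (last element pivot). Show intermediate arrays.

Partition 1: pivot=1 at index 0 -> [1, 20, 2, 13, 24, 11]
Partition 2: pivot=11 at index 2 -> [1, 2, 11, 13, 24, 20]
Partition 3: pivot=20 at index 4 -> [1, 2, 11, 13, 20, 24]


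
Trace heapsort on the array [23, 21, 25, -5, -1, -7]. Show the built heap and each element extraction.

Build heap: [25, 21, 23, -5, -1, -7]
Extract 25: [23, 21, -7, -5, -1, 25]
Extract 23: [21, -1, -7, -5, 23, 25]
Extract 21: [-1, -5, -7, 21, 23, 25]
Extract -1: [-5, -7, -1, 21, 23, 25]
Extract -5: [-7, -5, -1, 21, 23, 25]


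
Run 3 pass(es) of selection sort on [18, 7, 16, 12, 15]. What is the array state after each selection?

Pass 1: Select minimum 7 at index 1, swap -> [7, 18, 16, 12, 15]
Pass 2: Select minimum 12 at index 3, swap -> [7, 12, 16, 18, 15]
Pass 3: Select minimum 15 at index 4, swap -> [7, 12, 15, 18, 16]


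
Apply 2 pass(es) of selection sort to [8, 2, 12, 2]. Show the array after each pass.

Pass 1: Select minimum 2 at index 1, swap -> [2, 8, 12, 2]
Pass 2: Select minimum 2 at index 3, swap -> [2, 2, 12, 8]


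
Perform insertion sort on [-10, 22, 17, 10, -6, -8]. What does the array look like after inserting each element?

First element -10 is already 'sorted'
Insert 22: shifted 0 elements -> [-10, 22, 17, 10, -6, -8]
Insert 17: shifted 1 elements -> [-10, 17, 22, 10, -6, -8]
Insert 10: shifted 2 elements -> [-10, 10, 17, 22, -6, -8]
Insert -6: shifted 3 elements -> [-10, -6, 10, 17, 22, -8]
Insert -8: shifted 4 elements -> [-10, -8, -6, 10, 17, 22]


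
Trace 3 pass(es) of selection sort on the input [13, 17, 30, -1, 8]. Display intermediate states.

Pass 1: Select minimum -1 at index 3, swap -> [-1, 17, 30, 13, 8]
Pass 2: Select minimum 8 at index 4, swap -> [-1, 8, 30, 13, 17]
Pass 3: Select minimum 13 at index 3, swap -> [-1, 8, 13, 30, 17]


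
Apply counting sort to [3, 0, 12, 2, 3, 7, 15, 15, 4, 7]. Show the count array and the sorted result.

Count array: [1, 0, 1, 2, 1, 0, 0, 2, 0, 0, 0, 0, 1, 0, 0, 2]
(count[i] = number of elements equal to i)
Cumulative count: [1, 1, 2, 4, 5, 5, 5, 7, 7, 7, 7, 7, 8, 8, 8, 10]
Sorted: [0, 2, 3, 3, 4, 7, 7, 12, 15, 15]


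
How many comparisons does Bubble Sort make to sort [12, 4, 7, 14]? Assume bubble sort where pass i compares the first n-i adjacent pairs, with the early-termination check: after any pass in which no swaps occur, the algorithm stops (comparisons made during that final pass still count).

Pass 1: compare adjacent pairs (0,1)..(2,3) = 3 comparison(s), 2 swap(s) -> [4, 7, 12, 14]
Pass 2: compare adjacent pairs (0,1)..(1,2) = 2 comparison(s), 0 swap(s) -> [4, 7, 12, 14]
No swaps in this pass, so bubble sort stops here.
Total comparisons: 3 + 2 = 5
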